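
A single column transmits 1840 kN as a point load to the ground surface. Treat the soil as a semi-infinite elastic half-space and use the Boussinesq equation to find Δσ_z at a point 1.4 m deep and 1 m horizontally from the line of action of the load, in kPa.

Δσ_z ≈ 160 kPa

Boussinesq vertical stress below a point load on an elastic half-space:
Δσ_z = 3P/(2πz²) · [1 + (r/z)²]^(−5/2)
r/z = 1/1.4 = 0.71429; [1+(r/z)²]^(−5/2) = 0.35679.
Δσ_z = 3×1840/(2π×1.4²) × 0.35679 = 448.23 × 0.35679 = 159.9 kPa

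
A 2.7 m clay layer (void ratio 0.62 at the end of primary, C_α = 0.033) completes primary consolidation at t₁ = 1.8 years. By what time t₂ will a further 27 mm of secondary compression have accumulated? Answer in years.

t₂ ≈ 5.57 years

S_s = C_α·H/(1+e_p)·log₁₀(t₂/t₁) ⇒ log₁₀(t₂/t₁) = S_s·(1+e_p)/(C_α·H).
log₁₀(t₂/t₁) = 0.027 × (1+0.62) / (0.033×2.7) = 0.4909
t₂ = t₁ × 10^0.4909 = 1.8 × 3.097 = 5.574 years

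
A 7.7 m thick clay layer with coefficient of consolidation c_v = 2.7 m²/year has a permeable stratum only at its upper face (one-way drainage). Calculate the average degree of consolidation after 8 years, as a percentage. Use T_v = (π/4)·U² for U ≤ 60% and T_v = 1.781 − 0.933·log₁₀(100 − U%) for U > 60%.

U ≈ 67 %

Drainage path length: H_d = H = 7.7 m (single drainage).
T_v = c_v·t/H_d² = 2.7×8/7.7² = 0.36431.
T_v = 0.36431 corresponds to the U > 60% branch:
U = 1 − 10^((1.781 − T_v)/0.933)/100 = 0.6701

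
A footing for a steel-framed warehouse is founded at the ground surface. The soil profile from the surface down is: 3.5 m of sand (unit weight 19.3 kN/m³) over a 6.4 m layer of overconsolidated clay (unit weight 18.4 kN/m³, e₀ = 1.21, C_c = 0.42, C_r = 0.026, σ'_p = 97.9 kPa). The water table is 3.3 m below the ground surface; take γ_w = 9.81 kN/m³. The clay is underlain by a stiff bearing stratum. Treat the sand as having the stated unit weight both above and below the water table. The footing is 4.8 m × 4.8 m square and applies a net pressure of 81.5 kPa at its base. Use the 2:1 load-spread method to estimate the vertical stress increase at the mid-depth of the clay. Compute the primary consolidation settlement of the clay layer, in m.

Mid-depth of clay below the ground surface: z = 3.5 + 6.4/2 = 6.7 m.
Total vertical stress at mid-clay: σ_v = 19.3×3.5 + 18.4×3.2 = 126.43 kPa.
Pore pressure: u = 9.81×(6.7 − 3.3) = 33.354 kPa.
Initial effective stress: σ'_0 = σ_v − u = 126.43 − 33.354 = 93.076 kPa.
Stress increase at mid-clay by the 2:1 spreading method:
Δσ = qBL/((B+z)(L+z)) = 81.5×4.8×4.8/((4.8+6.7)(4.8+6.7)) = 14.199 kPa
Final effective stress: σ'_f = 93.076 + 14.199 = 107.27 kPa.
σ'_f = 107.27 > σ'_p = 97.9 kPa, so the stress path crosses the preconsolidation pressure — recompression up to σ'_p, then virgin compression beyond:
S_c = H/(1+e₀)·[C_r·log₁₀(σ'_p/σ'_0) + C_c·log₁₀(σ'_f/σ'_p)]
    = 6.4/2.21 × [0.026×log₁₀(97.9/93.076) + 0.42×log₁₀(107.27/97.9)]
    = 2.8959 × [0.00057057 + 0.016672] = 0.04993 m

S_c ≈ 0.0499 m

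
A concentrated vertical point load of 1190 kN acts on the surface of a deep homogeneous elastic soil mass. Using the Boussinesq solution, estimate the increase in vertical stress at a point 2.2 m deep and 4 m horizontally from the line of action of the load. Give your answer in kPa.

Δσ_z ≈ 3.05 kPa

Boussinesq vertical stress below a point load on an elastic half-space:
Δσ_z = 3P/(2πz²) · [1 + (r/z)²]^(−5/2)
r/z = 4/2.2 = 1.8182; [1+(r/z)²]^(−5/2) = 0.025994.
Δσ_z = 3×1190/(2π×2.2²) × 0.025994 = 117.39 × 0.025994 = 3.051 kPa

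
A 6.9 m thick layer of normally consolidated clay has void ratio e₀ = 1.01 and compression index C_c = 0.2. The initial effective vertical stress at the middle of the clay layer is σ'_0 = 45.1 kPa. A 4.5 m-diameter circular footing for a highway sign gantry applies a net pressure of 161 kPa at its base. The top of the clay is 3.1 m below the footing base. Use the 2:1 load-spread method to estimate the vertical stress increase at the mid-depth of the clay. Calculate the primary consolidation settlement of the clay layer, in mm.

S_c ≈ 139 mm

Mid-depth of clay below the footing base: z = 3.1 + 6.9/2 = 6.55 m.
Stress increase at mid-clay by the 2:1 spreading method:
Δσ ≈ qD²/(D+z)² = 161×4.5²/(4.5+6.55)² = 26.701 kPa
Final effective stress: σ'_f = σ'_0 + Δσ = 45.1 + 26.701 = 71.801 kPa.
Normally consolidated clay, so the full stress increment lies on the virgin compression line:
S_c = C_c·H/(1+e₀)·log₁₀(σ'_f/σ'_0) = 0.2×6.9/(1+1.01)×log₁₀(71.801/45.1)
    = 0.68657 × 0.20195 = 0.1387 m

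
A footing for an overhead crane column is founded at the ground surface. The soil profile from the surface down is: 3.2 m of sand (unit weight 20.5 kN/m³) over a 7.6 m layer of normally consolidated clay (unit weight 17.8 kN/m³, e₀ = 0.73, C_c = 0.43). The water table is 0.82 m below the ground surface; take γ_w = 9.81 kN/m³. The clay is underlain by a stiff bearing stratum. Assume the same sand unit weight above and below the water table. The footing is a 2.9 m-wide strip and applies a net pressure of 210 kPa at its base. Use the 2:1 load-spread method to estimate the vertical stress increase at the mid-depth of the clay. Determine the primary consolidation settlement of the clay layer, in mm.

Mid-depth of clay below the ground surface: z = 3.2 + 7.6/2 = 7 m.
Total vertical stress at mid-clay: σ_v = 20.5×3.2 + 17.8×3.8 = 133.24 kPa.
Pore pressure: u = 9.81×(7 − 0.82) = 60.626 kPa.
Initial effective stress: σ'_0 = σ_v − u = 133.24 − 60.626 = 72.614 kPa.
Stress increase at mid-clay by the 2:1 spreading method:
Δσ = qB/(B+z) = 210×2.9/(2.9+7) = 61.515 kPa
Final effective stress: σ'_f = σ'_0 + Δσ = 72.614 + 61.515 = 134.13 kPa.
Normally consolidated clay, so the full stress increment lies on the virgin compression line:
S_c = C_c·H/(1+e₀)·log₁₀(σ'_f/σ'_0) = 0.43×7.6/(1+0.73)×log₁₀(134.13/72.614)
    = 1.889 × 0.26651 = 0.5034 m

S_c ≈ 503 mm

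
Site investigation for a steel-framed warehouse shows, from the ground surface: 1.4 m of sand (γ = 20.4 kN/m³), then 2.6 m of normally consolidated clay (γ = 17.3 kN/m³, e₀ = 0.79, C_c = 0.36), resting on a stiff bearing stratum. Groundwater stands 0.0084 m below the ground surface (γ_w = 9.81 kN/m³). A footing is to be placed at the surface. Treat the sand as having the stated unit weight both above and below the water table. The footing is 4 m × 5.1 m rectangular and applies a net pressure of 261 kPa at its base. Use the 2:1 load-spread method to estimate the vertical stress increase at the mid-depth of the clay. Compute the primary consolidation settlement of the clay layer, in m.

Mid-depth of clay below the ground surface: z = 1.4 + 2.6/2 = 2.7 m.
Total vertical stress at mid-clay: σ_v = 20.4×1.4 + 17.3×1.3 = 51.05 kPa.
Pore pressure: u = 9.81×(2.7 − 0.0084) = 26.409 kPa.
Initial effective stress: σ'_0 = σ_v − u = 51.05 − 26.409 = 24.641 kPa.
Stress increase at mid-clay by the 2:1 spreading method:
Δσ = qBL/((B+z)(L+z)) = 261×4×5.1/((4+2.7)(5.1+2.7)) = 101.88 kPa
Final effective stress: σ'_f = σ'_0 + Δσ = 24.641 + 101.88 = 126.52 kPa.
Normally consolidated clay, so the full stress increment lies on the virgin compression line:
S_c = C_c·H/(1+e₀)·log₁₀(σ'_f/σ'_0) = 0.36×2.6/(1+0.79)×log₁₀(126.52/24.641)
    = 0.52291 × 0.7105 = 0.3715 m

S_c ≈ 0.372 m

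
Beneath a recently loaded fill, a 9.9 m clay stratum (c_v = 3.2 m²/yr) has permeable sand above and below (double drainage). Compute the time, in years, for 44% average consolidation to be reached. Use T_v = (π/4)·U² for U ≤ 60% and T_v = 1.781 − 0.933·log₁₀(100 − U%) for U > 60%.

t ≈ 1.16 years

Drainage path length: H_d = H/2 = 4.95 m (double drainage).
U ≤ 60%: T_v = (π/4)·U² = (π/4)×0.44² = 0.15205.
t = T_v·H_d²/c_v = 0.15205×4.95²/3.2 = 1.164 years.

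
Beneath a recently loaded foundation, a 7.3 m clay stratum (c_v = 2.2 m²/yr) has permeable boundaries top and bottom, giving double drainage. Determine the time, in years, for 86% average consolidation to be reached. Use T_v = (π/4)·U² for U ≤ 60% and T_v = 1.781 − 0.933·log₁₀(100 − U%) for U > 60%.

t ≈ 4.31 years

Drainage path length: H_d = H/2 = 3.65 m (double drainage).
U > 60%: T_v = 1.781 − 0.933·log₁₀(100 − 86) = 0.71166.
t = T_v·H_d²/c_v = 0.71166×3.65²/2.2 = 4.31 years.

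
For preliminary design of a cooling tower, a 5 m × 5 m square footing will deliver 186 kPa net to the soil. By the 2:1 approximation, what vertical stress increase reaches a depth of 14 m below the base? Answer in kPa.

Δσ_z ≈ 12.9 kPa

By the 2:1 method the load spreads at 1 horizontal : 2 vertical, so at depth z the loaded area has grown by z in each plan dimension:
Δσ = qBL/((B+z)(L+z)) = 186×5×5/((5+14)(5+14)) = 12.881 kPa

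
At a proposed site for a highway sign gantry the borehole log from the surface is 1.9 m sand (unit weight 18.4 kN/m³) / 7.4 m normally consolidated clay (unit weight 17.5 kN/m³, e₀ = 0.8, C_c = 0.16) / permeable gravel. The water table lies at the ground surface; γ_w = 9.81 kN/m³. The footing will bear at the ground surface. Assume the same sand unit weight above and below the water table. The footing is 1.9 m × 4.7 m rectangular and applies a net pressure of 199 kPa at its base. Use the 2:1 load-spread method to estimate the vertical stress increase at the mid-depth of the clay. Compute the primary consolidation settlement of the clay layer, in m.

S_c ≈ 0.118 m

Mid-depth of clay below the ground surface: z = 1.9 + 7.4/2 = 5.6 m.
Total vertical stress at mid-clay: σ_v = 18.4×1.9 + 17.5×3.7 = 99.71 kPa.
Pore pressure: u = 9.81×(5.6 − 0) = 54.936 kPa.
Initial effective stress: σ'_0 = σ_v − u = 99.71 − 54.936 = 44.774 kPa.
Stress increase at mid-clay by the 2:1 spreading method:
Δσ = qBL/((B+z)(L+z)) = 199×1.9×4.7/((1.9+5.6)(4.7+5.6)) = 23.004 kPa
Final effective stress: σ'_f = σ'_0 + Δσ = 44.774 + 23.004 = 67.778 kPa.
Normally consolidated clay, so the full stress increment lies on the virgin compression line:
S_c = C_c·H/(1+e₀)·log₁₀(σ'_f/σ'_0) = 0.16×7.4/(1+0.8)×log₁₀(67.778/44.774)
    = 0.65778 × 0.18006 = 0.1184 m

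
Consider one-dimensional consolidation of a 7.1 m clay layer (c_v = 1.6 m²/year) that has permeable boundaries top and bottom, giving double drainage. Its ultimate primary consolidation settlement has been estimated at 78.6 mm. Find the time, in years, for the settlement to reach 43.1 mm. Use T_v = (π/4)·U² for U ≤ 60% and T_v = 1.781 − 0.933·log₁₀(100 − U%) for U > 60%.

Drainage path length: H_d = H/2 = 3.55 m (double drainage).
U = S(t)/S_ult = 43.1/78.6 = 0.5483.
U ≤ 60%: T_v = (π/4)·U² = (π/4)×0.54835² = 0.23616.
t = T_v·H_d²/c_v = 0.23616×3.55²/1.6 = 1.86 years.

t ≈ 1.86 years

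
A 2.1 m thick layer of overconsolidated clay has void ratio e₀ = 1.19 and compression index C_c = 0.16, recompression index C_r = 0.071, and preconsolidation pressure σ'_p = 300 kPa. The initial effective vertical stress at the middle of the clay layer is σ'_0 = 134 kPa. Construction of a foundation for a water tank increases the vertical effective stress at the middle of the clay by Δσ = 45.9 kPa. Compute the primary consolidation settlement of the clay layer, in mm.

Final effective stress: σ'_f = 134 + 45.9 = 179.9 kPa.
σ'_f = 179.9 ≤ σ'_p = 300 kPa, so the clay remains overconsolidated and only the recompression index applies:
S_c = C_r·H/(1+e₀)·log₁₀(σ'_f/σ'_0) = 0.071×2.1/2.19×log₁₀(179.9/134)
    = 0.068082 × 0.12793 = 0.00871 m

S_c ≈ 8.71 mm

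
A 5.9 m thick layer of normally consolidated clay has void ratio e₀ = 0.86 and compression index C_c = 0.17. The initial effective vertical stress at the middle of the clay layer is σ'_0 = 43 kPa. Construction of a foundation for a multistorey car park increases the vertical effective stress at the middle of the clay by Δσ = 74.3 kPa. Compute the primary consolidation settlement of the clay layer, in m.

S_c ≈ 0.235 m

Final effective stress: σ'_f = σ'_0 + Δσ = 43 + 74.3 = 117.3 kPa.
Normally consolidated clay, so the full stress increment lies on the virgin compression line:
S_c = C_c·H/(1+e₀)·log₁₀(σ'_f/σ'_0) = 0.17×5.9/(1+0.86)×log₁₀(117.3/43)
    = 0.53925 × 0.43583 = 0.235 m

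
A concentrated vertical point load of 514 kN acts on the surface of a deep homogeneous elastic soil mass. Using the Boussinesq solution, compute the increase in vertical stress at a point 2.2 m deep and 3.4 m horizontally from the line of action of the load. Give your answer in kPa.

Δσ_z ≈ 2.4 kPa

Boussinesq vertical stress below a point load on an elastic half-space:
Δσ_z = 3P/(2πz²) · [1 + (r/z)²]^(−5/2)
r/z = 3.4/2.2 = 1.5455; [1+(r/z)²]^(−5/2) = 0.047316.
Δσ_z = 3×514/(2π×2.2²) × 0.047316 = 50.706 × 0.047316 = 2.399 kPa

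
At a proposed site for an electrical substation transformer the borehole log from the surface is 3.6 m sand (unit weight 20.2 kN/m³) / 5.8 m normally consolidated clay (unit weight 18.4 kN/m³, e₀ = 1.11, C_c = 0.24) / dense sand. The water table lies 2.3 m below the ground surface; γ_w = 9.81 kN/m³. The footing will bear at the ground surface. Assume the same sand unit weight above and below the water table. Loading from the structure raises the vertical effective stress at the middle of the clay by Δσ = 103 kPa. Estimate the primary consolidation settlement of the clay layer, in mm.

Mid-depth of clay below the ground surface: z = 3.6 + 5.8/2 = 6.5 m.
Total vertical stress at mid-clay: σ_v = 20.2×3.6 + 18.4×2.9 = 126.08 kPa.
Pore pressure: u = 9.81×(6.5 − 2.3) = 41.202 kPa.
Initial effective stress: σ'_0 = σ_v − u = 126.08 − 41.202 = 84.878 kPa.
Final effective stress: σ'_f = σ'_0 + Δσ = 84.878 + 103 = 187.88 kPa.
Normally consolidated clay, so the full stress increment lies on the virgin compression line:
S_c = C_c·H/(1+e₀)·log₁₀(σ'_f/σ'_0) = 0.24×5.8/(1+1.11)×log₁₀(187.88/84.878)
    = 0.65972 × 0.34509 = 0.2277 m

S_c ≈ 228 mm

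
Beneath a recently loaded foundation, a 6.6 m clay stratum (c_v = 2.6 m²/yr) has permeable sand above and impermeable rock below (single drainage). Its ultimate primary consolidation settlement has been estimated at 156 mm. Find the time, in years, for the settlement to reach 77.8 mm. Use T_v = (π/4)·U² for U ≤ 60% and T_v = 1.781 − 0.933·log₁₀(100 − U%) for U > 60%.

Drainage path length: H_d = H = 6.6 m (single drainage).
U = S(t)/S_ult = 77.8/156 = 0.4987.
U ≤ 60%: T_v = (π/4)·U² = (π/4)×0.49872² = 0.19534.
t = T_v·H_d²/c_v = 0.19534×6.6²/2.6 = 3.273 years.

t ≈ 3.27 years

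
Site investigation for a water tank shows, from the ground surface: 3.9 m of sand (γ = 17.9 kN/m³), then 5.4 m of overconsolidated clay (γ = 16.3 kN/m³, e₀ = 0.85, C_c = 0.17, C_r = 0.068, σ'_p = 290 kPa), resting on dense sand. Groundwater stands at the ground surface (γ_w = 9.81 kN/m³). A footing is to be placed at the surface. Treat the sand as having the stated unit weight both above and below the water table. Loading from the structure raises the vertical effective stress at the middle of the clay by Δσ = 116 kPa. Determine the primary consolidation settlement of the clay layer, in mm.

Mid-depth of clay below the ground surface: z = 3.9 + 5.4/2 = 6.6 m.
Total vertical stress at mid-clay: σ_v = 17.9×3.9 + 16.3×2.7 = 113.82 kPa.
Pore pressure: u = 9.81×(6.6 − 0) = 64.746 kPa.
Initial effective stress: σ'_0 = σ_v − u = 113.82 − 64.746 = 49.074 kPa.
Final effective stress: σ'_f = 49.074 + 116 = 165.07 kPa.
σ'_f = 165.07 ≤ σ'_p = 290 kPa, so the clay remains overconsolidated and only the recompression index applies:
S_c = C_r·H/(1+e₀)·log₁₀(σ'_f/σ'_0) = 0.068×5.4/1.85×log₁₀(165.07/49.074)
    = 0.19849 × 0.52682 = 0.1046 m

S_c ≈ 105 mm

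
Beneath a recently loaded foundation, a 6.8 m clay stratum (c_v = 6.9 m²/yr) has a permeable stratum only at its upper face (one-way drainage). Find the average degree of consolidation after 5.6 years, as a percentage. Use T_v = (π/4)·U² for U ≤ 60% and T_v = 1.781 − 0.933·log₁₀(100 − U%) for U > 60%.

Drainage path length: H_d = H = 6.8 m (single drainage).
T_v = c_v·t/H_d² = 6.9×5.6/6.8² = 0.83564.
T_v = 0.83564 corresponds to the U > 60% branch:
U = 1 − 10^((1.781 − T_v)/0.933)/100 = 0.8969

U ≈ 89.7 %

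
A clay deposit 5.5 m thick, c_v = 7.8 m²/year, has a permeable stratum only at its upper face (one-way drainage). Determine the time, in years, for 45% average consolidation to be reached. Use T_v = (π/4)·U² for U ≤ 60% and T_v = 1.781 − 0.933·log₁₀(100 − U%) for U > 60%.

t ≈ 0.617 years

Drainage path length: H_d = H = 5.5 m (single drainage).
U ≤ 60%: T_v = (π/4)·U² = (π/4)×0.45² = 0.15904.
t = T_v·H_d²/c_v = 0.15904×5.5²/7.8 = 0.6168 years.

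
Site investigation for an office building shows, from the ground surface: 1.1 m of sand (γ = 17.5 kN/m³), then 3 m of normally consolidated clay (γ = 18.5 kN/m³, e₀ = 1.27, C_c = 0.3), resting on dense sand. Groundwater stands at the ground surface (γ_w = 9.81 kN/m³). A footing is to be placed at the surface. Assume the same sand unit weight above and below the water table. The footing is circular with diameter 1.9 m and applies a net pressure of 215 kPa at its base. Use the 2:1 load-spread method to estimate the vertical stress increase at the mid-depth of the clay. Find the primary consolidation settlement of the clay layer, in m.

S_c ≈ 0.176 m

Mid-depth of clay below the ground surface: z = 1.1 + 3/2 = 2.6 m.
Total vertical stress at mid-clay: σ_v = 17.5×1.1 + 18.5×1.5 = 47 kPa.
Pore pressure: u = 9.81×(2.6 − 0) = 25.506 kPa.
Initial effective stress: σ'_0 = σ_v − u = 47 − 25.506 = 21.494 kPa.
Stress increase at mid-clay by the 2:1 spreading method:
Δσ ≈ qD²/(D+z)² = 215×1.9²/(1.9+2.6)² = 38.328 kPa
Final effective stress: σ'_f = σ'_0 + Δσ = 21.494 + 38.328 = 59.822 kPa.
Normally consolidated clay, so the full stress increment lies on the virgin compression line:
S_c = C_c·H/(1+e₀)·log₁₀(σ'_f/σ'_0) = 0.3×3/(1+1.27)×log₁₀(59.822/21.494)
    = 0.39648 × 0.44454 = 0.1763 m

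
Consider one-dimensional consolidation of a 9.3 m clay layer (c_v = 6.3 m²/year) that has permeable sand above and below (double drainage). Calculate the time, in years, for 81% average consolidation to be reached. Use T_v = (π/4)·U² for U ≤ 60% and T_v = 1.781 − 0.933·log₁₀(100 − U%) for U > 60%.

Drainage path length: H_d = H/2 = 4.65 m (double drainage).
U > 60%: T_v = 1.781 − 0.933·log₁₀(100 − 81) = 0.58792.
t = T_v·H_d²/c_v = 0.58792×4.65²/6.3 = 2.018 years.

t ≈ 2.02 years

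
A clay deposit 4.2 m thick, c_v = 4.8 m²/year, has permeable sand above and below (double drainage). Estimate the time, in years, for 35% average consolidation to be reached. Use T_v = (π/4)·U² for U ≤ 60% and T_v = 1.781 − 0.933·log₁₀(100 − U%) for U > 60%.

Drainage path length: H_d = H/2 = 2.1 m (double drainage).
U ≤ 60%: T_v = (π/4)·U² = (π/4)×0.35² = 0.096211.
t = T_v·H_d²/c_v = 0.096211×2.1²/4.8 = 0.08839 years.

t ≈ 0.0884 years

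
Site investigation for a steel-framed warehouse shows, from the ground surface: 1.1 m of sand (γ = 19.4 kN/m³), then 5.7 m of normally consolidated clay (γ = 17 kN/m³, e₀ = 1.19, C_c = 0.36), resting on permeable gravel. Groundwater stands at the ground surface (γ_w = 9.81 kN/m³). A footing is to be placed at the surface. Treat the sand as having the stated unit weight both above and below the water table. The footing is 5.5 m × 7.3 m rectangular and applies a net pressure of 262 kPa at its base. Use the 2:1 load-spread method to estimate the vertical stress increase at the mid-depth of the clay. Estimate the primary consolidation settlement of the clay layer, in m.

S_c ≈ 0.583 m

Mid-depth of clay below the ground surface: z = 1.1 + 5.7/2 = 3.95 m.
Total vertical stress at mid-clay: σ_v = 19.4×1.1 + 17×2.85 = 69.79 kPa.
Pore pressure: u = 9.81×(3.95 − 0) = 38.75 kPa.
Initial effective stress: σ'_0 = σ_v − u = 69.79 − 38.75 = 31.04 kPa.
Stress increase at mid-clay by the 2:1 spreading method:
Δσ = qBL/((B+z)(L+z)) = 262×5.5×7.3/((5.5+3.95)(7.3+3.95)) = 98.947 kPa
Final effective stress: σ'_f = σ'_0 + Δσ = 31.04 + 98.947 = 129.99 kPa.
Normally consolidated clay, so the full stress increment lies on the virgin compression line:
S_c = C_c·H/(1+e₀)·log₁₀(σ'_f/σ'_0) = 0.36×5.7/(1+1.19)×log₁₀(129.99/31.04)
    = 0.93699 × 0.62199 = 0.5828 m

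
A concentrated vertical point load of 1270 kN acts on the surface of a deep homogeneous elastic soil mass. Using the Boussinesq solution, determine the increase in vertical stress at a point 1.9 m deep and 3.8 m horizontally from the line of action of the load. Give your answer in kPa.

Boussinesq vertical stress below a point load on an elastic half-space:
Δσ_z = 3P/(2πz²) · [1 + (r/z)²]^(−5/2)
r/z = 3.8/1.9 = 2; [1+(r/z)²]^(−5/2) = 0.017889.
Δσ_z = 3×1270/(2π×1.9²) × 0.017889 = 167.97 × 0.017889 = 3.005 kPa

Δσ_z ≈ 3 kPa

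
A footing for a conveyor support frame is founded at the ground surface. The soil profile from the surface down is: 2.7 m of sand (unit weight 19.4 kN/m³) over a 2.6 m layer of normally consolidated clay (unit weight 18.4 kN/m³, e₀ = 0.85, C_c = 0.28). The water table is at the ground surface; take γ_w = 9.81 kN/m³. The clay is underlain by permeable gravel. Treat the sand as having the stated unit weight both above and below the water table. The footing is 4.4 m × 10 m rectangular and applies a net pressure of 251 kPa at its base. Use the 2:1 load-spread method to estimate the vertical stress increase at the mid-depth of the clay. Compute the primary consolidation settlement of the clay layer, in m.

Mid-depth of clay below the ground surface: z = 2.7 + 2.6/2 = 4 m.
Total vertical stress at mid-clay: σ_v = 19.4×2.7 + 18.4×1.3 = 76.3 kPa.
Pore pressure: u = 9.81×(4 − 0) = 39.24 kPa.
Initial effective stress: σ'_0 = σ_v − u = 76.3 − 39.24 = 37.06 kPa.
Stress increase at mid-clay by the 2:1 spreading method:
Δσ = qBL/((B+z)(L+z)) = 251×4.4×10/((4.4+4)(10+4)) = 93.912 kPa
Final effective stress: σ'_f = σ'_0 + Δσ = 37.06 + 93.912 = 130.97 kPa.
Normally consolidated clay, so the full stress increment lies on the virgin compression line:
S_c = C_c·H/(1+e₀)·log₁₀(σ'_f/σ'_0) = 0.28×2.6/(1+0.85)×log₁₀(130.97/37.06)
    = 0.39351 × 0.54827 = 0.2157 m

S_c ≈ 0.216 m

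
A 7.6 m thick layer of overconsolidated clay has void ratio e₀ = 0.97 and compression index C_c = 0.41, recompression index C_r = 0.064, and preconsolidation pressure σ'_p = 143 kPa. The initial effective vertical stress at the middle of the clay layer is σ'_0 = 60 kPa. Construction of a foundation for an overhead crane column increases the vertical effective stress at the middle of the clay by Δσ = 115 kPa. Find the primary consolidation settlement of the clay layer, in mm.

S_c ≈ 232 mm

Final effective stress: σ'_f = 60 + 115 = 175 kPa.
σ'_f = 175 > σ'_p = 143 kPa, so the stress path crosses the preconsolidation pressure — recompression up to σ'_p, then virgin compression beyond:
S_c = H/(1+e₀)·[C_r·log₁₀(σ'_p/σ'_0) + C_c·log₁₀(σ'_f/σ'_p)]
    = 7.6/1.97 × [0.064×log₁₀(143/60) + 0.41×log₁₀(175/143)]
    = 3.8579 × [0.02414 + 0.035958] = 0.2319 m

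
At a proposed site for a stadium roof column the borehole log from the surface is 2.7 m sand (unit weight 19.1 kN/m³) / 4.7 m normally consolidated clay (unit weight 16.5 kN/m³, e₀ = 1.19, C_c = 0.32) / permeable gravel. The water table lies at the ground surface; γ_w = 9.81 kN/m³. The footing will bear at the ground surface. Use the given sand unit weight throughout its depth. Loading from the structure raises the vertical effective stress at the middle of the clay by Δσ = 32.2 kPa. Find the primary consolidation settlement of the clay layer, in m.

Mid-depth of clay below the ground surface: z = 2.7 + 4.7/2 = 5.05 m.
Total vertical stress at mid-clay: σ_v = 19.1×2.7 + 16.5×2.35 = 90.345 kPa.
Pore pressure: u = 9.81×(5.05 − 0) = 49.541 kPa.
Initial effective stress: σ'_0 = σ_v − u = 90.345 − 49.541 = 40.804 kPa.
Final effective stress: σ'_f = σ'_0 + Δσ = 40.804 + 32.2 = 73.004 kPa.
Normally consolidated clay, so the full stress increment lies on the virgin compression line:
S_c = C_c·H/(1+e₀)·log₁₀(σ'_f/σ'_0) = 0.32×4.7/(1+1.19)×log₁₀(73.004/40.804)
    = 0.68676 × 0.25264 = 0.1735 m

S_c ≈ 0.174 m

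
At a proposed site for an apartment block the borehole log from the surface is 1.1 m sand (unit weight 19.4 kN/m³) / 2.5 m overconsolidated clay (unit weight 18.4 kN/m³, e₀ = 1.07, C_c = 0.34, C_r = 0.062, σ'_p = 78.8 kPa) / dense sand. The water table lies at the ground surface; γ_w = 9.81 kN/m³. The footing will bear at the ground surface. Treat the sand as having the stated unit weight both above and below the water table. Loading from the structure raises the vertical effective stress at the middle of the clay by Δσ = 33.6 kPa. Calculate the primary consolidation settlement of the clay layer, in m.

S_c ≈ 0.0308 m

Mid-depth of clay below the ground surface: z = 1.1 + 2.5/2 = 2.35 m.
Total vertical stress at mid-clay: σ_v = 19.4×1.1 + 18.4×1.25 = 44.34 kPa.
Pore pressure: u = 9.81×(2.35 − 0) = 23.054 kPa.
Initial effective stress: σ'_0 = σ_v − u = 44.34 − 23.054 = 21.286 kPa.
Final effective stress: σ'_f = 21.286 + 33.6 = 54.886 kPa.
σ'_f = 54.886 ≤ σ'_p = 78.8 kPa, so the clay remains overconsolidated and only the recompression index applies:
S_c = C_r·H/(1+e₀)·log₁₀(σ'_f/σ'_0) = 0.062×2.5/2.07×log₁₀(54.886/21.286)
    = 0.074877 × 0.41137 = 0.0308 m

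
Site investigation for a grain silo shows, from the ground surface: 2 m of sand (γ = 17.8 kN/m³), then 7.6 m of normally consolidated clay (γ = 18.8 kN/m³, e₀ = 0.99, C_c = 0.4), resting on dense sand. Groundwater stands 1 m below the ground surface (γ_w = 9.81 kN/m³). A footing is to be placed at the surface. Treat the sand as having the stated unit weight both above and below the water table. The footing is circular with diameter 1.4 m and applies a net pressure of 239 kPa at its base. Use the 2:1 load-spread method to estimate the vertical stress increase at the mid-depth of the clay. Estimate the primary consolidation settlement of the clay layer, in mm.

S_c ≈ 93.1 mm

Mid-depth of clay below the ground surface: z = 2 + 7.6/2 = 5.8 m.
Total vertical stress at mid-clay: σ_v = 17.8×2 + 18.8×3.8 = 107.04 kPa.
Pore pressure: u = 9.81×(5.8 − 1) = 47.088 kPa.
Initial effective stress: σ'_0 = σ_v − u = 107.04 − 47.088 = 59.952 kPa.
Stress increase at mid-clay by the 2:1 spreading method:
Δσ ≈ qD²/(D+z)² = 239×1.4²/(1.4+5.8)² = 9.0363 kPa
Final effective stress: σ'_f = σ'_0 + Δσ = 59.952 + 9.0363 = 68.988 kPa.
Normally consolidated clay, so the full stress increment lies on the virgin compression line:
S_c = C_c·H/(1+e₀)·log₁₀(σ'_f/σ'_0) = 0.4×7.6/(1+0.99)×log₁₀(68.988/59.952)
    = 1.5276 × 0.06097 = 0.09314 m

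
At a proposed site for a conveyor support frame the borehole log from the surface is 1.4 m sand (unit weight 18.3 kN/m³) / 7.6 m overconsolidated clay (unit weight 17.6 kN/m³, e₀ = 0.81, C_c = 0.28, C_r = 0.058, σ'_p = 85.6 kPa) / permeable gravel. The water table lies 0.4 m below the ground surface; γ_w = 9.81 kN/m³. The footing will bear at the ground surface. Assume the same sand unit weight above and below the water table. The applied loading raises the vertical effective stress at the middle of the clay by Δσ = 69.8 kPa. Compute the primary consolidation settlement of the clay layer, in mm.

S_c ≈ 219 mm

Mid-depth of clay below the ground surface: z = 1.4 + 7.6/2 = 5.2 m.
Total vertical stress at mid-clay: σ_v = 18.3×1.4 + 17.6×3.8 = 92.5 kPa.
Pore pressure: u = 9.81×(5.2 − 0.4) = 47.088 kPa.
Initial effective stress: σ'_0 = σ_v − u = 92.5 − 47.088 = 45.412 kPa.
Final effective stress: σ'_f = 45.412 + 69.8 = 115.21 kPa.
σ'_f = 115.21 > σ'_p = 85.6 kPa, so the stress path crosses the preconsolidation pressure — recompression up to σ'_p, then virgin compression beyond:
S_c = H/(1+e₀)·[C_r·log₁₀(σ'_p/σ'_0) + C_c·log₁₀(σ'_f/σ'_p)]
    = 7.6/1.81 × [0.058×log₁₀(85.6/45.412) + 0.28×log₁₀(115.21/85.6)]
    = 4.1989 × [0.015968 + 0.036125] = 0.2187 m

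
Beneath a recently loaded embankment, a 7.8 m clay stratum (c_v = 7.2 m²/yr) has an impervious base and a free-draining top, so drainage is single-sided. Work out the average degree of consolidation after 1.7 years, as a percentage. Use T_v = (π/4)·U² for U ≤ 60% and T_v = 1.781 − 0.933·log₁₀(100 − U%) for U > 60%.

U ≈ 50.6 %

Drainage path length: H_d = H = 7.8 m (single drainage).
T_v = c_v·t/H_d² = 7.2×1.7/7.8² = 0.20118.
T_v = 0.20118 corresponds to the U ≤ 60% branch:
U = √(4T_v/π) = 0.5061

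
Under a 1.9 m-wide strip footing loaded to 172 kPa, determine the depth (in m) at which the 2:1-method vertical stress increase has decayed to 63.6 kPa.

z ≈ 3.24 m

2:1 spreading — at depth z the loaded area has grown by z in each plan dimension:
qB/(B+z) = Δσ_z ⇒ z = qB/Δσ_z − B = 172×1.9/63.6 − 1.9 = 3.238 m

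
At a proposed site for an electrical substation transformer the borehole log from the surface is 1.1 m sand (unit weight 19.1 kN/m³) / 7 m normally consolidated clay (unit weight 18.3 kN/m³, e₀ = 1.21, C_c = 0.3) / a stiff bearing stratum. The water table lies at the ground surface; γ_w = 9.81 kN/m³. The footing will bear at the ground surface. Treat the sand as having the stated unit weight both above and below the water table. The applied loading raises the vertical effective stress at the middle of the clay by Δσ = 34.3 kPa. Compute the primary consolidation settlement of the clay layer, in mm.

Mid-depth of clay below the ground surface: z = 1.1 + 7/2 = 4.6 m.
Total vertical stress at mid-clay: σ_v = 19.1×1.1 + 18.3×3.5 = 85.06 kPa.
Pore pressure: u = 9.81×(4.6 − 0) = 45.126 kPa.
Initial effective stress: σ'_0 = σ_v − u = 85.06 − 45.126 = 39.934 kPa.
Final effective stress: σ'_f = σ'_0 + Δσ = 39.934 + 34.3 = 74.234 kPa.
Normally consolidated clay, so the full stress increment lies on the virgin compression line:
S_c = C_c·H/(1+e₀)·log₁₀(σ'_f/σ'_0) = 0.3×7/(1+1.21)×log₁₀(74.234/39.934)
    = 0.95023 × 0.26926 = 0.2559 m

S_c ≈ 256 mm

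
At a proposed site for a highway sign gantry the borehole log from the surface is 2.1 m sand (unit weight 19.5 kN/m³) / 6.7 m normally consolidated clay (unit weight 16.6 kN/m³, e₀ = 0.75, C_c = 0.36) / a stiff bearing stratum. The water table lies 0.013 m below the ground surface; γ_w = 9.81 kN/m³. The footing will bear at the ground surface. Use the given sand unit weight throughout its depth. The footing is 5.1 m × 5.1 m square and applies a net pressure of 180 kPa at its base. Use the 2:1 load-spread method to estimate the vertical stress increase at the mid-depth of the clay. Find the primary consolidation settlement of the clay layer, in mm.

Mid-depth of clay below the ground surface: z = 2.1 + 6.7/2 = 5.45 m.
Total vertical stress at mid-clay: σ_v = 19.5×2.1 + 16.6×3.35 = 96.56 kPa.
Pore pressure: u = 9.81×(5.45 − 0.013) = 53.337 kPa.
Initial effective stress: σ'_0 = σ_v − u = 96.56 − 53.337 = 43.223 kPa.
Stress increase at mid-clay by the 2:1 spreading method:
Δσ = qBL/((B+z)(L+z)) = 180×5.1×5.1/((5.1+5.45)(5.1+5.45)) = 42.064 kPa
Final effective stress: σ'_f = σ'_0 + Δσ = 43.223 + 42.064 = 85.287 kPa.
Normally consolidated clay, so the full stress increment lies on the virgin compression line:
S_c = C_c·H/(1+e₀)·log₁₀(σ'_f/σ'_0) = 0.36×6.7/(1+0.75)×log₁₀(85.287/43.223)
    = 1.3783 × 0.29517 = 0.4068 m

S_c ≈ 407 mm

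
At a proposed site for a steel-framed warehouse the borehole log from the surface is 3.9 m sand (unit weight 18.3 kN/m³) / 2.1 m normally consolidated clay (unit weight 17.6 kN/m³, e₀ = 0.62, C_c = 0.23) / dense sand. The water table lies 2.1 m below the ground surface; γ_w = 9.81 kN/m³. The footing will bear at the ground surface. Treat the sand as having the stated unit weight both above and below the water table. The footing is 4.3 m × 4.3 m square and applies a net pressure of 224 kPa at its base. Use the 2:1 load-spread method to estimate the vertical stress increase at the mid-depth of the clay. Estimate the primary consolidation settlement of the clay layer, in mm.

S_c ≈ 74.8 mm

Mid-depth of clay below the ground surface: z = 3.9 + 2.1/2 = 4.95 m.
Total vertical stress at mid-clay: σ_v = 18.3×3.9 + 17.6×1.05 = 89.85 kPa.
Pore pressure: u = 9.81×(4.95 − 2.1) = 27.959 kPa.
Initial effective stress: σ'_0 = σ_v − u = 89.85 − 27.959 = 61.891 kPa.
Stress increase at mid-clay by the 2:1 spreading method:
Δσ = qBL/((B+z)(L+z)) = 224×4.3×4.3/((4.3+4.95)(4.3+4.95)) = 48.406 kPa
Final effective stress: σ'_f = σ'_0 + Δσ = 61.891 + 48.406 = 110.3 kPa.
Normally consolidated clay, so the full stress increment lies on the virgin compression line:
S_c = C_c·H/(1+e₀)·log₁₀(σ'_f/σ'_0) = 0.23×2.1/(1+0.62)×log₁₀(110.3/61.891)
    = 0.29815 × 0.25095 = 0.07482 m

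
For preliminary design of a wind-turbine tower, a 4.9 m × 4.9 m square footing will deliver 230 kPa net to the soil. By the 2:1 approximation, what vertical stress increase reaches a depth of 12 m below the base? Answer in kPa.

Δσ_z ≈ 19.3 kPa

By the 2:1 method the load spreads at 1 horizontal : 2 vertical, so at depth z the loaded area has grown by z in each plan dimension:
Δσ = qBL/((B+z)(L+z)) = 230×4.9×4.9/((4.9+12)(4.9+12)) = 19.335 kPa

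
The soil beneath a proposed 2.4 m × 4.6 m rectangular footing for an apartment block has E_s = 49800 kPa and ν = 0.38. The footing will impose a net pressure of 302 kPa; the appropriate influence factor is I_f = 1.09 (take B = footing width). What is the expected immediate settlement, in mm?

Immediate (elastic) settlement: S_e = q·B·(1−ν²)/E_s · I_f.
S_e = 302 × 2.4 × (1 − 0.38²) / 49800 × 1.09
    = 302 × 2.4 × 0.8556 / 49800 × 1.09
    = 0.01357 m = 13.57 mm

S_e ≈ 13.6 mm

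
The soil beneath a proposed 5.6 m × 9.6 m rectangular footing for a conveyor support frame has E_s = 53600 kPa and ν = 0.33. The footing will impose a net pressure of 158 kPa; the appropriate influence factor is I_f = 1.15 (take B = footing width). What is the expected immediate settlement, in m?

Immediate (elastic) settlement: S_e = q·B·(1−ν²)/E_s · I_f.
S_e = 158 × 5.6 × (1 − 0.33²) / 53600 × 1.15
    = 158 × 5.6 × 0.8911 / 53600 × 1.15
    = 0.01692 m

S_e ≈ 0.0169 m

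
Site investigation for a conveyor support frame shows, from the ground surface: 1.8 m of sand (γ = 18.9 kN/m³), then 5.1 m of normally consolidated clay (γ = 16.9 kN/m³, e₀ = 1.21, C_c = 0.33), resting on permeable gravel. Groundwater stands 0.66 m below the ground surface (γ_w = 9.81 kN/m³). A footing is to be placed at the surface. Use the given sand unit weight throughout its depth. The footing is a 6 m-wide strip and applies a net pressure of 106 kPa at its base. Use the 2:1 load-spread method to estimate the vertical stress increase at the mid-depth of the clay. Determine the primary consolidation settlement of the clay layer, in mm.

Mid-depth of clay below the ground surface: z = 1.8 + 5.1/2 = 4.35 m.
Total vertical stress at mid-clay: σ_v = 18.9×1.8 + 16.9×2.55 = 77.115 kPa.
Pore pressure: u = 9.81×(4.35 − 0.66) = 36.199 kPa.
Initial effective stress: σ'_0 = σ_v − u = 77.115 − 36.199 = 40.916 kPa.
Stress increase at mid-clay by the 2:1 spreading method:
Δσ = qB/(B+z) = 106×6/(6+4.35) = 61.449 kPa
Final effective stress: σ'_f = σ'_0 + Δσ = 40.916 + 61.449 = 102.36 kPa.
Normally consolidated clay, so the full stress increment lies on the virgin compression line:
S_c = C_c·H/(1+e₀)·log₁₀(σ'_f/σ'_0) = 0.33×5.1/(1+1.21)×log₁₀(102.36/40.916)
    = 0.76154 × 0.39824 = 0.3033 m

S_c ≈ 303 mm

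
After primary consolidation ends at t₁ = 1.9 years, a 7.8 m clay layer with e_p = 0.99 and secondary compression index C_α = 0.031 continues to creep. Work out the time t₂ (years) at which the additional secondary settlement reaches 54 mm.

t₂ ≈ 5.29 years

S_s = C_α·H/(1+e_p)·log₁₀(t₂/t₁) ⇒ log₁₀(t₂/t₁) = S_s·(1+e_p)/(C_α·H).
log₁₀(t₂/t₁) = 0.054 × (1+0.99) / (0.031×7.8) = 0.4444
t₂ = t₁ × 10^0.4444 = 1.9 × 2.782 = 5.287 years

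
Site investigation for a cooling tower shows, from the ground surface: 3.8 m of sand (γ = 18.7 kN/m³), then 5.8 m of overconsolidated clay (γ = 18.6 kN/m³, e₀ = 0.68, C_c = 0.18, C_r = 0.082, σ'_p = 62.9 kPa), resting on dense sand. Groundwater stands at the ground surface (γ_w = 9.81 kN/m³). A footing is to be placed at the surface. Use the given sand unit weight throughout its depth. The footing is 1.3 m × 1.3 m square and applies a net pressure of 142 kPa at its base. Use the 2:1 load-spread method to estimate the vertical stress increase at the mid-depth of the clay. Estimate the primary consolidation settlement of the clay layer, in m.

S_c ≈ 0.00783 m

Mid-depth of clay below the ground surface: z = 3.8 + 5.8/2 = 6.7 m.
Total vertical stress at mid-clay: σ_v = 18.7×3.8 + 18.6×2.9 = 125 kPa.
Pore pressure: u = 9.81×(6.7 − 0) = 65.727 kPa.
Initial effective stress: σ'_0 = σ_v − u = 125 − 65.727 = 59.273 kPa.
Stress increase at mid-clay by the 2:1 spreading method:
Δσ = qBL/((B+z)(L+z)) = 142×1.3×1.3/((1.3+6.7)(1.3+6.7)) = 3.7497 kPa
Final effective stress: σ'_f = 59.273 + 3.7497 = 63.023 kPa.
σ'_f = 63.023 > σ'_p = 62.9 kPa, so the stress path crosses the preconsolidation pressure — recompression up to σ'_p, then virgin compression beyond:
S_c = H/(1+e₀)·[C_r·log₁₀(σ'_p/σ'_0) + C_c·log₁₀(σ'_f/σ'_p)]
    = 5.8/1.68 × [0.082×log₁₀(62.9/59.273) + 0.18×log₁₀(63.023/62.9)]
    = 3.4524 × [0.0021151 + 0.00015272] = 0.007829 m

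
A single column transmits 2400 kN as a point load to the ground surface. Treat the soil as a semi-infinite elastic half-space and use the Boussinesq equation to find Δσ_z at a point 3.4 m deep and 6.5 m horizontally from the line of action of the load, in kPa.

Boussinesq vertical stress below a point load on an elastic half-space:
Δσ_z = 3P/(2πz²) · [1 + (r/z)²]^(−5/2)
r/z = 6.5/3.4 = 1.9118; [1+(r/z)²]^(−5/2) = 0.021391.
Δσ_z = 3×2400/(2π×3.4²) × 0.021391 = 99.128 × 0.021391 = 2.12 kPa

Δσ_z ≈ 2.12 kPa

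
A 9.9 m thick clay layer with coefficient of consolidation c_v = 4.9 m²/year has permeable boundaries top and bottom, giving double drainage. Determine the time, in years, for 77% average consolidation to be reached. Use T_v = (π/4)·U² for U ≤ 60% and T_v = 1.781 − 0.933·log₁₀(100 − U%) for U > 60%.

t ≈ 2.55 years

Drainage path length: H_d = H/2 = 4.95 m (double drainage).
U > 60%: T_v = 1.781 − 0.933·log₁₀(100 − 77) = 0.51051.
t = T_v·H_d²/c_v = 0.51051×4.95²/4.9 = 2.553 years.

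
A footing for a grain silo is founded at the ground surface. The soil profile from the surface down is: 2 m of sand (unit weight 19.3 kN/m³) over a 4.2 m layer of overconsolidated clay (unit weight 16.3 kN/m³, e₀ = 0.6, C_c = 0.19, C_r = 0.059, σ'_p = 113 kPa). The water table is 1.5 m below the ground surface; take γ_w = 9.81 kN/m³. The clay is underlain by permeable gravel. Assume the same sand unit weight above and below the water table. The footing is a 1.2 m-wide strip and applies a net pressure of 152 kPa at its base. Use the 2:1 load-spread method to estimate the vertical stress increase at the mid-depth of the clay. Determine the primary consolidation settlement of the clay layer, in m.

Mid-depth of clay below the ground surface: z = 2 + 4.2/2 = 4.1 m.
Total vertical stress at mid-clay: σ_v = 19.3×2 + 16.3×2.1 = 72.83 kPa.
Pore pressure: u = 9.81×(4.1 − 1.5) = 25.506 kPa.
Initial effective stress: σ'_0 = σ_v − u = 72.83 − 25.506 = 47.324 kPa.
Stress increase at mid-clay by the 2:1 spreading method:
Δσ = qB/(B+z) = 152×1.2/(1.2+4.1) = 34.415 kPa
Final effective stress: σ'_f = 47.324 + 34.415 = 81.739 kPa.
σ'_f = 81.739 ≤ σ'_p = 113 kPa, so the clay remains overconsolidated and only the recompression index applies:
S_c = C_r·H/(1+e₀)·log₁₀(σ'_f/σ'_0) = 0.059×4.2/1.6×log₁₀(81.739/47.324)
    = 0.15487 × 0.23735 = 0.03676 m

S_c ≈ 0.0368 m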